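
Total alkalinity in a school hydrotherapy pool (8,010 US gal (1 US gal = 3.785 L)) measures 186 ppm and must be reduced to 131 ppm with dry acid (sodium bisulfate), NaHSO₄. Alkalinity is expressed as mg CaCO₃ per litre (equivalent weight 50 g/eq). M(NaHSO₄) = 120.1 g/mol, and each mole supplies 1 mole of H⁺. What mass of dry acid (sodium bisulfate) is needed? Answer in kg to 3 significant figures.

Volume: 8,010 US gal × 3.785 L/gal = 30,318 L.
Alkalinity to neutralize: (186 − 131) = 55 mg/L as CaCO₃ × 30,318 L = 1667 g as CaCO₃.
Equivalents of H⁺ required: 1667 ÷ 50 g/eq = 33.35 eq = 33.35 mol NaHSO₄.
Mass of NaHSO₄: 33.35 × 120.1 = 4005 g.

4.01 kg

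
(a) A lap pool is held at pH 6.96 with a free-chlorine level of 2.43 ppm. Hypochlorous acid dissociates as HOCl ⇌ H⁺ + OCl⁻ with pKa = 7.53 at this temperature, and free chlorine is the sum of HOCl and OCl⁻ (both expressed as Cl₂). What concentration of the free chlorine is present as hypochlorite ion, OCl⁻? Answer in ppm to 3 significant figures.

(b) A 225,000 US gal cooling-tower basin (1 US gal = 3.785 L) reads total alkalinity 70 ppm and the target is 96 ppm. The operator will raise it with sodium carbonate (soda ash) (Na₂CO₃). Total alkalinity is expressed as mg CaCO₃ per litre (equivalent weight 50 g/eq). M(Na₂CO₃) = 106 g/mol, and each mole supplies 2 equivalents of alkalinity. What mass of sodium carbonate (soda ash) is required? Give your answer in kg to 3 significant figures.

(a) 0.515 ppm; (b) 23.5 kg

(a) [OCl⁻]/[HOCl] = 10^(pH − pKa) = 10^(6.96 − 7.53) = 10^-0.57 = 0.2692.
(a) Fraction as HOCl = 1 / (1 + 0.2692) = 0.7879.
(a) OCl⁻ = (1 − 0.7879) × 2.43 ppm = 0.5153 ppm.

(b) Volume: 225,000 US gal × 3.785 L/gal = 851,625 L.
(b) Alkalinity to add: (96 − 70) = 26 mg/L as CaCO₃ × 851,625 L = 22,140 g as CaCO₃.
(b) Equivalents: 22,140 g ÷ 50 g/eq = 442.8 eq.
(b) Each mole of Na₂CO₃ supplies 2 eq, so 442.8 / 2 = 221.4 mol.
(b) Mass: 221.4 mol × 106 g/mol = 23,470 g.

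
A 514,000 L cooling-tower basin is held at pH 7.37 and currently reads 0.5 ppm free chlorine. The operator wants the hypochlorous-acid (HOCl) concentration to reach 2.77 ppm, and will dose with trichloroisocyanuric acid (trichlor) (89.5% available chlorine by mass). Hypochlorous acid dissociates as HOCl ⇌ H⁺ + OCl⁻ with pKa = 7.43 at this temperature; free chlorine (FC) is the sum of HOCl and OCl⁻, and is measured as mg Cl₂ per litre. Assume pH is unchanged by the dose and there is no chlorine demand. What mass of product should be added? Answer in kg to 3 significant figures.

2.69 kg

[OCl⁻]/[HOCl] = 10^(pH − pKa) = 10^(7.37 − 7.43) = 0.871; fraction as HOCl = 1/(1 + 0.871) = 0.5345.
Free chlorine required for 2.77 ppm HOCl: 2.77 / 0.5345 = 5.183 ppm.
FC to add: 5.183 − 0.5 = 4.683 mg/L as Cl₂.
Cl₂ equivalent: 4.683 mg/L × 514,000 L = 2407 g.
Product at 89.5% available Cl: 2407 / 0.895 = 2689 g.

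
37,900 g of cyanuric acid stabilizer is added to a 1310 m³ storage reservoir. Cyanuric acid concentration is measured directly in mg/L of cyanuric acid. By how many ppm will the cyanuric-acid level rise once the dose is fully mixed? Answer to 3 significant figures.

28.9 ppm

Volume: 1310 m³ = 1,310,000 L.
Rise: 37,900 g / 1,310,000 L × 1000 = 28.93 mg/L.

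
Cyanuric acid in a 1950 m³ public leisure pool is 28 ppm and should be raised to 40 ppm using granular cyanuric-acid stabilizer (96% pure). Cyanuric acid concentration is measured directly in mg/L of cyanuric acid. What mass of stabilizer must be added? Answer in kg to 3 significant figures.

24.4 kg

Volume: 1950 m³ = 1,950,000 L.
CYA to add: (40 − 28) = 12 mg/L × 1,950,000 L = 23,400 g cyanuric acid.
At 96% purity: 23,400 / 0.96 = 24,380 g product.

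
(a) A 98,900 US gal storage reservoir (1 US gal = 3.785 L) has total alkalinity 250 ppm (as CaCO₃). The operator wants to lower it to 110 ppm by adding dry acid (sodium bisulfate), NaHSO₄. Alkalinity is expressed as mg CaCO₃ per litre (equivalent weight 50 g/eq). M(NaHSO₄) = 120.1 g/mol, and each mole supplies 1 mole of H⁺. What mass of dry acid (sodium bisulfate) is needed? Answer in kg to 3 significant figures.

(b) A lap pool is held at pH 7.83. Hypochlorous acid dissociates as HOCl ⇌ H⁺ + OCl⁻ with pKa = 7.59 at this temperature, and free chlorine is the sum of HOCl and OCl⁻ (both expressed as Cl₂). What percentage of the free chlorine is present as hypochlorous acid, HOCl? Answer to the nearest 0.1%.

(a) Volume: 98,900 US gal × 3.785 L/gal = 374,336 L.
(a) Alkalinity to neutralize: (250 − 110) = 140 mg/L as CaCO₃ × 374,336 L = 52,410 g as CaCO₃.
(a) Equivalents of H⁺ required: 52,410 ÷ 50 g/eq = 1048 eq = 1048 mol NaHSO₄.
(a) Mass of NaHSO₄: 1048 × 120.1 = 125,900 g.

(b) [OCl⁻]/[HOCl] = 10^(pH − pKa) = 10^(7.83 − 7.59) = 10^0.24 = 1.738.
(b) Fraction as HOCl = 1 / (1 + 1.738) = 0.3653.

(a) 126 kg; (b) 36.5%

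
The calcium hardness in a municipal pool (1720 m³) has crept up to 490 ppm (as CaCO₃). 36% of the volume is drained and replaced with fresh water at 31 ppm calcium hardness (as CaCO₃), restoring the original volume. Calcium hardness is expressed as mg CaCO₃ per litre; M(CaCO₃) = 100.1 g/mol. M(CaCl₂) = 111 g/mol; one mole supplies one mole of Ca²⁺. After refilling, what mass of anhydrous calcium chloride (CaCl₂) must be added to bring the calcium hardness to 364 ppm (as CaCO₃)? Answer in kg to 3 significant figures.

Volume: 1720 m³ = 1,720,000 L.
After draining 36% and refilling: 490 × 0.64 + 31 × 0.36 = 324.76 ppm.
Deficit to target: 364 − 324.76 = 39.24 mg/L.
As CaCO₃: 39.24 mg/L × 1,720,000 L = 67,490 g; ÷ 100.1 = 674.3 mol Ca²⁺.
Mass: 674.3 × 111 = 74,840 g.

74.8 kg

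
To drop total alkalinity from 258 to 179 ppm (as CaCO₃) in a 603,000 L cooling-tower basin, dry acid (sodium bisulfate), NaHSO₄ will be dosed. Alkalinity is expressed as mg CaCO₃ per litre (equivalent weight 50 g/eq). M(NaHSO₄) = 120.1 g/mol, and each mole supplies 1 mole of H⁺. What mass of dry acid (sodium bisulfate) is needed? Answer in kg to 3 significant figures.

114 kg

Alkalinity to neutralize: (258 − 179) = 79 mg/L as CaCO₃ × 603,000 L = 47,640 g as CaCO₃.
Equivalents of H⁺ required: 47,640 ÷ 50 g/eq = 952.7 eq = 952.7 mol NaHSO₄.
Mass of NaHSO₄: 952.7 × 120.1 = 114,400 g.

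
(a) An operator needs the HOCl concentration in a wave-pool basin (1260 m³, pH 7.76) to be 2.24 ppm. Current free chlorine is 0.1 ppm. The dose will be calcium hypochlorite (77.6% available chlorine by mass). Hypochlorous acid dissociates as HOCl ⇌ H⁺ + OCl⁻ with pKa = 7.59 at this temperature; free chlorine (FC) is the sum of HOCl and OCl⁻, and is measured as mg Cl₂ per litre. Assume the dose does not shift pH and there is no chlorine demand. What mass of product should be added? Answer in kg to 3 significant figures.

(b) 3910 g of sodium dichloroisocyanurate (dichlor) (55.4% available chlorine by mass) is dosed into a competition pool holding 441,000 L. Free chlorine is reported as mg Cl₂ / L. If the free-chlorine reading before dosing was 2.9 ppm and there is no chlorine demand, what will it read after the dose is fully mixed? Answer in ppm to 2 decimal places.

(a) 8.85 kg; (b) 7.81 ppm

(a) Volume: 1260 m³ = 1,260,000 L.
(a) [OCl⁻]/[HOCl] = 10^(pH − pKa) = 10^(7.76 − 7.59) = 1.479; fraction as HOCl = 1/(1 + 1.479) = 0.4034.
(a) Free chlorine required for 2.24 ppm HOCl: 2.24 / 0.4034 = 5.553 ppm.
(a) FC to add: 5.553 − 0.1 = 5.453 mg/L as Cl₂.
(a) Cl₂ equivalent: 5.453 mg/L × 1,260,000 L = 6871 g.
(a) Product at 77.6% available Cl: 6871 / 0.776 = 8854 g.

(b) Available chlorine delivered: 3910 g × 0.554 = 2166 g as Cl₂.
(b) Concentration rise: 2166 g / 441,000 L = 4.912 mg/L = 4.91 ppm.
(b) Final FC: 2.9 + 4.91 = 7.81 ppm.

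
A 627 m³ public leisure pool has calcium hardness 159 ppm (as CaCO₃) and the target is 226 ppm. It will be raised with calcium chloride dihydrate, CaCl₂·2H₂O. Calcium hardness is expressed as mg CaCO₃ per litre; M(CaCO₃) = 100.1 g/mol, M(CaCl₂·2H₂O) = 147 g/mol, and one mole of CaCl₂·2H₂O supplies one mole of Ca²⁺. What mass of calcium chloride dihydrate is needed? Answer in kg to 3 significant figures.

61.7 kg

Volume: 627 m³ = 627,000 L.
Hardness to add: (226 − 159) = 67 mg/L as CaCO₃ × 627,000 L = 42,010 g as CaCO₃.
Moles of Ca²⁺ (1 mol Ca²⁺ ≡ 1 mol CaCO₃): 42,010 / 100.1 g/mol = 419.7 mol.
Mass of CaCl₂·2H₂O: 419.7 × 147 = 61,690 g.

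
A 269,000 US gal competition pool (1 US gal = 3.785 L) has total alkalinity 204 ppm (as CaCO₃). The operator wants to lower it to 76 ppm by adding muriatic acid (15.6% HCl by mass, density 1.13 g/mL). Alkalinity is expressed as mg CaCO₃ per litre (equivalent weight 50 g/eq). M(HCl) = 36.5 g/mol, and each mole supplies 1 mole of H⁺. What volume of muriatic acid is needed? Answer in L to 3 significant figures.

540 L

Volume: 269,000 US gal × 3.785 L/gal = 1,018,165 L.
Alkalinity to neutralize: (204 − 76) = 128 mg/L as CaCO₃ × 1,018,165 L = 130,300 g as CaCO₃.
Equivalents of H⁺ required: 130,300 ÷ 50 g/eq = 2607 eq = 2607 mol HCl.
Mass of HCl: 2607 × 36.5 = 95,140 g.
Mass of 15.6% solution: 95,140 / 0.156 = 609,900 g.
Volume: 609,900 g ÷ 1.13 g/mL = 539,700 mL.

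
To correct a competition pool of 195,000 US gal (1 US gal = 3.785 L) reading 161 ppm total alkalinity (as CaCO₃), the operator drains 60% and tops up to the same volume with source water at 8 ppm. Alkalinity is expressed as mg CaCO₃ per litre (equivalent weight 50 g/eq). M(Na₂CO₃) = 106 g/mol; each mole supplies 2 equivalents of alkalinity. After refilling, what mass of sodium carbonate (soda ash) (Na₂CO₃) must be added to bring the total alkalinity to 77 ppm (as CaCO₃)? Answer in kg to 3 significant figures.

6.10 kg

Volume: 195,000 US gal × 3.785 L/gal = 738,075 L.
After draining 60% and refilling: 161 × 0.40 + 8 × 0.60 = 69.2 ppm.
Deficit to target: 77 − 69.2 = 7.8 mg/L.
As CaCO₃: 7.8 mg/L × 738,075 L = 5757 g; ÷ 50 g/eq ÷ 2 = 57.57 mol Na₂CO₃.
Mass: 57.57 × 106 = 6102 g.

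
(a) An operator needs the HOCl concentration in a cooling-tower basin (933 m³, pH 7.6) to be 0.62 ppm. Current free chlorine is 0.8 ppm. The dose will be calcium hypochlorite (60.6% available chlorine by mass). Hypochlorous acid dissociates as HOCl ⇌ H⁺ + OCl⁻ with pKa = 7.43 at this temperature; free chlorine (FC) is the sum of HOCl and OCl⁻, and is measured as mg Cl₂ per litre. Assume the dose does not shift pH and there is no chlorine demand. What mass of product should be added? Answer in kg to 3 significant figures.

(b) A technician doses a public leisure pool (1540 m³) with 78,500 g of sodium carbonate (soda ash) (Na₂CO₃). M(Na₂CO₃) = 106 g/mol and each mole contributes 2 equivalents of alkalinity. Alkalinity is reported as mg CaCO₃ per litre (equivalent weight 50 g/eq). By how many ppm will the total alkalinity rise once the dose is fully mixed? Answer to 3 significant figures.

(a) Volume: 933 m³ = 933,000 L.
(a) [OCl⁻]/[HOCl] = 10^(pH − pKa) = 10^(7.6 − 7.43) = 1.479; fraction as HOCl = 1/(1 + 1.479) = 0.4034.
(a) Free chlorine required for 0.62 ppm HOCl: 0.62 / 0.4034 = 1.537 ppm.
(a) FC to add: 1.537 − 0.8 = 0.737 mg/L as Cl₂.
(a) Cl₂ equivalent: 0.737 mg/L × 933,000 L = 687.7 g.
(a) Product at 60.6% available Cl: 687.7 / 0.606 = 1135 g.

(b) Volume: 1540 m³ = 1,540,000 L.
(b) Moles of Na₂CO₃: 78,500 g ÷ 106 g/mol = 740.6 mol → 1481 eq of alkalinity.
(b) As CaCO₃: 1481 eq × 50 g/eq = 74,060 g.
(b) Rise: 74,060 g / 1,540,000 L × 1000 = 48.09 mg/L.

(a) 1.13 kg; (b) 48.1 ppm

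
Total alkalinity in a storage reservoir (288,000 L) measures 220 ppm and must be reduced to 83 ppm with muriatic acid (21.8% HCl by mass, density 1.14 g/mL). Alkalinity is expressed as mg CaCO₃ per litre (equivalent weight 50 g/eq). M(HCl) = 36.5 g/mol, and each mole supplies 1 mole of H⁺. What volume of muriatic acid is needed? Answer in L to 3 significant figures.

116 L

Alkalinity to neutralize: (220 − 83) = 137 mg/L as CaCO₃ × 288,000 L = 39,460 g as CaCO₃.
Equivalents of H⁺ required: 39,460 ÷ 50 g/eq = 789.1 eq = 789.1 mol HCl.
Mass of HCl: 789.1 × 36.5 = 28,800 g.
Mass of 21.8% solution: 28,800 / 0.218 = 132,100 g.
Volume: 132,100 g ÷ 1.14 g/mL = 115,900 mL.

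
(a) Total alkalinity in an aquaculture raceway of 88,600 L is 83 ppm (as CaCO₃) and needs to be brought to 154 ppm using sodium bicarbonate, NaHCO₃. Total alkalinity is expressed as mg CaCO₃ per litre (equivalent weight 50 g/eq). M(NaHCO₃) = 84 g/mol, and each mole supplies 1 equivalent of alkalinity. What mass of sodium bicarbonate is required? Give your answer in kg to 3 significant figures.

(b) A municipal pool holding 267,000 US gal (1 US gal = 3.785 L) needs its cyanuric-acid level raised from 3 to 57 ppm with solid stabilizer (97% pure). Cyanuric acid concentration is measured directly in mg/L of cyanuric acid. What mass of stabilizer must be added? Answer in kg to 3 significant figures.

(a) 10.6 kg; (b) 56.3 kg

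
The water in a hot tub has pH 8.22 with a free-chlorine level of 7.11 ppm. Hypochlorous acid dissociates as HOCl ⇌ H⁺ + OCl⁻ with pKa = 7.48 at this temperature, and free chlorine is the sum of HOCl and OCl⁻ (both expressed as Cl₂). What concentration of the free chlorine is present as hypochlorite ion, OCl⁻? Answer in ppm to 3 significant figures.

6.02 ppm

[OCl⁻]/[HOCl] = 10^(pH − pKa) = 10^(8.22 − 7.48) = 10^0.74 = 5.495.
Fraction as HOCl = 1 / (1 + 5.495) = 0.154.
OCl⁻ = (1 − 0.154) × 7.11 ppm = 6.015 ppm.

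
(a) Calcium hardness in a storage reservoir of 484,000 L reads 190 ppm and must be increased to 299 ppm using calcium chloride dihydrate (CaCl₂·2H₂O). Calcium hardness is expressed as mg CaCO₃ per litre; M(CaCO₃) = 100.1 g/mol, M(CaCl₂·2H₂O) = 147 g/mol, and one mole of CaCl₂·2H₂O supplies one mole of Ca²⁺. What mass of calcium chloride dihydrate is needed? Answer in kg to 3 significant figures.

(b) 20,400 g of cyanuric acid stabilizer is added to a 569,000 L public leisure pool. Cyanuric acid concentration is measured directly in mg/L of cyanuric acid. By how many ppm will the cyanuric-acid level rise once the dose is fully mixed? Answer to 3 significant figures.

(a) Hardness to add: (299 − 190) = 109 mg/L as CaCO₃ × 484,000 L = 52,760 g as CaCO₃.
(a) Moles of Ca²⁺ (1 mol Ca²⁺ ≡ 1 mol CaCO₃): 52,760 / 100.1 g/mol = 527 mol.
(a) Mass of CaCl₂·2H₂O: 527 × 147 = 77,470 g.

(b) Rise: 20,400 g / 569,000 L × 1000 = 35.85 mg/L.

(a) 77.5 kg; (b) 35.9 ppm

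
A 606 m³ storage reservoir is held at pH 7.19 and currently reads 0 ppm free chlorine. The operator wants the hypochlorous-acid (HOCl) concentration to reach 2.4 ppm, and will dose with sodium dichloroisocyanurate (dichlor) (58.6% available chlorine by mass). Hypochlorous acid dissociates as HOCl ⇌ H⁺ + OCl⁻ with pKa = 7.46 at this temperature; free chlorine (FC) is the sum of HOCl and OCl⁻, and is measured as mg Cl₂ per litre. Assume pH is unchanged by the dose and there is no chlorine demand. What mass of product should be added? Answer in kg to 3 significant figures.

3.81 kg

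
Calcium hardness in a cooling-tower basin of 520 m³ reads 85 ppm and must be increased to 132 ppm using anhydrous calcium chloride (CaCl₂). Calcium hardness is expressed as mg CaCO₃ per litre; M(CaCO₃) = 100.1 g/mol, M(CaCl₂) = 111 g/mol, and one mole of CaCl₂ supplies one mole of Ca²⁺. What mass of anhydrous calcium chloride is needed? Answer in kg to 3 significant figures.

27.1 kg

Volume: 520 m³ = 520,000 L.
Hardness to add: (132 − 85) = 47 mg/L as CaCO₃ × 520,000 L = 24,440 g as CaCO₃.
Moles of Ca²⁺ (1 mol Ca²⁺ ≡ 1 mol CaCO₃): 24,440 / 100.1 g/mol = 244.2 mol.
Mass of CaCl₂: 244.2 × 111 = 27,100 g.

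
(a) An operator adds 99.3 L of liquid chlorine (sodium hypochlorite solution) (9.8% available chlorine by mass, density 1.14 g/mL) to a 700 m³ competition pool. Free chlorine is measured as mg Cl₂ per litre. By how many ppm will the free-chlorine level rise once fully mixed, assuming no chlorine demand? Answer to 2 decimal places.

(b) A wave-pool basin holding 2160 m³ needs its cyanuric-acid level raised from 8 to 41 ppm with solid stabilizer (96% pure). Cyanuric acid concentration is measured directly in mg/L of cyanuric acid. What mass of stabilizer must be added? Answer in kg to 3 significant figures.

(a) Volume: 700 m³ = 700,000 L.
(a) Mass of solution: 99.3 L × 1000 mL/L × 1.14 g/mL = 113,200 g.
(a) Available chlorine delivered: 113,200 g × 0.098 = 11,090 g as Cl₂.
(a) Concentration rise: 11,090 g / 700,000 L = 15.85 mg/L = 15.85 ppm.

(b) Volume: 2160 m³ = 2,160,000 L.
(b) CYA to add: (41 − 8) = 33 mg/L × 2,160,000 L = 71,280 g cyanuric acid.
(b) At 96% purity: 71,280 / 0.96 = 74,250 g product.

(a) 15.85 ppm; (b) 74.2 kg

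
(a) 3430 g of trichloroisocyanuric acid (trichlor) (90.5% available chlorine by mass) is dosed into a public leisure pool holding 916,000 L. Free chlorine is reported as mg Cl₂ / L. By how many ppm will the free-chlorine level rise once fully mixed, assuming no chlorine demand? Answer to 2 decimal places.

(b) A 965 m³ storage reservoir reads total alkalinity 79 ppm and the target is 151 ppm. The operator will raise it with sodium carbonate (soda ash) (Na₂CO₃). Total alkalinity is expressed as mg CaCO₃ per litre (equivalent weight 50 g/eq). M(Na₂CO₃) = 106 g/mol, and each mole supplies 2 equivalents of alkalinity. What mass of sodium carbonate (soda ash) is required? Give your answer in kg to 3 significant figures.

(a) 3.39 ppm; (b) 73.6 kg

(a) Available chlorine delivered: 3430 g × 0.905 = 3104 g as Cl₂.
(a) Concentration rise: 3104 g / 916,000 L = 3.389 mg/L = 3.39 ppm.

(b) Volume: 965 m³ = 965,000 L.
(b) Alkalinity to add: (151 − 79) = 72 mg/L as CaCO₃ × 965,000 L = 69,480 g as CaCO₃.
(b) Equivalents: 69,480 g ÷ 50 g/eq = 1390 eq.
(b) Each mole of Na₂CO₃ supplies 2 eq, so 1390 / 2 = 694.8 mol.
(b) Mass: 694.8 mol × 106 g/mol = 73,650 g.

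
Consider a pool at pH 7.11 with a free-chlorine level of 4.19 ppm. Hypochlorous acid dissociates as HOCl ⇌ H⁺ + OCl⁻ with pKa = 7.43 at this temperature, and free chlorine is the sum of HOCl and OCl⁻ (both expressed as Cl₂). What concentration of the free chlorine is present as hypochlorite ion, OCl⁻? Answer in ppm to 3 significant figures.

[OCl⁻]/[HOCl] = 10^(pH − pKa) = 10^(7.11 − 7.43) = 10^-0.32 = 0.4786.
Fraction as HOCl = 1 / (1 + 0.4786) = 0.6763.
OCl⁻ = (1 − 0.6763) × 4.19 ppm = 1.356 ppm.

1.36 ppm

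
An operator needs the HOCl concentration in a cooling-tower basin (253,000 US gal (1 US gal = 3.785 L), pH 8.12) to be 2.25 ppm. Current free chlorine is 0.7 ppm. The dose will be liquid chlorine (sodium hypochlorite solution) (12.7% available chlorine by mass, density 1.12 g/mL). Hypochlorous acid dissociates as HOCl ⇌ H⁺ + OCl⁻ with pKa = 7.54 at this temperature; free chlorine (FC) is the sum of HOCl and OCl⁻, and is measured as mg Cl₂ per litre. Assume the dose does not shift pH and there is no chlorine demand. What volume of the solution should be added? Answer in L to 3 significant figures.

68.0 L

Volume: 253,000 US gal × 3.785 L/gal = 957,605 L.
[OCl⁻]/[HOCl] = 10^(pH − pKa) = 10^(8.12 − 7.54) = 3.802; fraction as HOCl = 1/(1 + 3.802) = 0.2083.
Free chlorine required for 2.25 ppm HOCl: 2.25 / 0.2083 = 10.8 ppm.
FC to add: 10.8 − 0.7 = 10.1 mg/L as Cl₂.
Cl₂ equivalent: 10.1 mg/L × 957,605 L = 9676 g.
Product at 12.7% available Cl: 9676 / 0.127 = 76,190 g.
Volume: 76,190 g ÷ 1.12 g/mL = 68,030 mL.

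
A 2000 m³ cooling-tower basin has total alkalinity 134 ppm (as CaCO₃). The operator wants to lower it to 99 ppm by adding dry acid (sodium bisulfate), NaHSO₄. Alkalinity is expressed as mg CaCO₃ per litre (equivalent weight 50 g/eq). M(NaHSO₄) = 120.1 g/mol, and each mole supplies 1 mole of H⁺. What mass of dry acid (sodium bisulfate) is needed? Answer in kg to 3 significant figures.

168 kg

Volume: 2000 m³ = 2,000,000 L.
Alkalinity to neutralize: (134 − 99) = 35 mg/L as CaCO₃ × 2,000,000 L = 70,000 g as CaCO₃.
Equivalents of H⁺ required: 70,000 ÷ 50 g/eq = 1400 eq = 1400 mol NaHSO₄.
Mass of NaHSO₄: 1400 × 120.1 = 168,100 g.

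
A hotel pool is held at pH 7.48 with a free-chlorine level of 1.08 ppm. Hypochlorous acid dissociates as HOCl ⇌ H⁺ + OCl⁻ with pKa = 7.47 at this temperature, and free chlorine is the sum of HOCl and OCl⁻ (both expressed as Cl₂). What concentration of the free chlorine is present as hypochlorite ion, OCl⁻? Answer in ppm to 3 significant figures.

0.546 ppm

[OCl⁻]/[HOCl] = 10^(pH − pKa) = 10^(7.48 − 7.47) = 10^0.01 = 1.023.
Fraction as HOCl = 1 / (1 + 1.023) = 0.4942.
OCl⁻ = (1 − 0.4942) × 1.08 ppm = 0.5462 ppm.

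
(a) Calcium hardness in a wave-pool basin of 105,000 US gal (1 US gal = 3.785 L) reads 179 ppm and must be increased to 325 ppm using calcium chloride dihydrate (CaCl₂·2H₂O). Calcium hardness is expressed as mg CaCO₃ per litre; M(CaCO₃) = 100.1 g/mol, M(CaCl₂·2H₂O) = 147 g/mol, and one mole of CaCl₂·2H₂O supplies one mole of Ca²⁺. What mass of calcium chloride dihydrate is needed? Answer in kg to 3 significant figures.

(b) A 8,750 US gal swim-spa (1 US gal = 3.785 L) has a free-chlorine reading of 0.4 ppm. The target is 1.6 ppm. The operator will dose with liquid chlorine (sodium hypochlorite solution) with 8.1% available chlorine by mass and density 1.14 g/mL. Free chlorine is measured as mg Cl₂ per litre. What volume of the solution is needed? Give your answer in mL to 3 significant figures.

(a) 85.2 kg; (b) 430 mL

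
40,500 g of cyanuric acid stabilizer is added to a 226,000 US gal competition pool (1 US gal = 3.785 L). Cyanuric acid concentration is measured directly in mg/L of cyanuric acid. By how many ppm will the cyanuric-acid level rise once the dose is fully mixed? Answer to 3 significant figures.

Volume: 226,000 US gal × 3.785 L/gal = 855,410 L.
Rise: 40,500 g / 855,410 L × 1000 = 47.35 mg/L.

47.3 ppm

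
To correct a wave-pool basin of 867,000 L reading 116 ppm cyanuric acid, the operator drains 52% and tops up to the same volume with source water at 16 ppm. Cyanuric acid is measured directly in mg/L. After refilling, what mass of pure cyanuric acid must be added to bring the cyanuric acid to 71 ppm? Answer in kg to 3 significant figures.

After draining 52% and refilling: 116 × 0.48 + 16 × 0.52 = 64 ppm.
Deficit to target: 71 − 64 = 7 mg/L.
Mass: 7 mg/L × 867,000 L = 6069 g cyanuric acid.

6.07 kg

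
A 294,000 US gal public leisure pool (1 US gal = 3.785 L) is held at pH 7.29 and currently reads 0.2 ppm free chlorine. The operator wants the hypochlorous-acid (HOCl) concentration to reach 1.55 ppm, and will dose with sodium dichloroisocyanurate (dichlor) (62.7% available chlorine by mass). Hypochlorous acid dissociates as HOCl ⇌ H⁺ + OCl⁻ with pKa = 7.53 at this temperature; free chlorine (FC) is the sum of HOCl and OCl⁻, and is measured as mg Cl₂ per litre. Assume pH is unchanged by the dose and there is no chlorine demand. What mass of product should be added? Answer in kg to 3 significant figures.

3.98 kg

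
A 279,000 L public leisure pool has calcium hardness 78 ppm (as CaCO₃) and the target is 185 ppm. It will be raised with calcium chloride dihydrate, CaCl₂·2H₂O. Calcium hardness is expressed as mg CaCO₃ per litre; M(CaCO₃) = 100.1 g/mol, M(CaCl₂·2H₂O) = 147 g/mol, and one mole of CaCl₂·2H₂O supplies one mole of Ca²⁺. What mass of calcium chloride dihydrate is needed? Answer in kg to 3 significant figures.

43.8 kg

Hardness to add: (185 − 78) = 107 mg/L as CaCO₃ × 279,000 L = 29,850 g as CaCO₃.
Moles of Ca²⁺ (1 mol Ca²⁺ ≡ 1 mol CaCO₃): 29,850 / 100.1 g/mol = 298.2 mol.
Mass of CaCl₂·2H₂O: 298.2 × 147 = 43,840 g.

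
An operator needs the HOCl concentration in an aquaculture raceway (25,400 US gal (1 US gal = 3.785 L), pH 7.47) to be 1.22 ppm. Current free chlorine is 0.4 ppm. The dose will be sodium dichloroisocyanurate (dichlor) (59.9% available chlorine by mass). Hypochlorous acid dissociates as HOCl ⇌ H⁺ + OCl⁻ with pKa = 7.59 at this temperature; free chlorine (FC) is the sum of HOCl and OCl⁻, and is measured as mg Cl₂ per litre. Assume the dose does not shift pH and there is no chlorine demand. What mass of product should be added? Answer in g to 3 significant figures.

280 g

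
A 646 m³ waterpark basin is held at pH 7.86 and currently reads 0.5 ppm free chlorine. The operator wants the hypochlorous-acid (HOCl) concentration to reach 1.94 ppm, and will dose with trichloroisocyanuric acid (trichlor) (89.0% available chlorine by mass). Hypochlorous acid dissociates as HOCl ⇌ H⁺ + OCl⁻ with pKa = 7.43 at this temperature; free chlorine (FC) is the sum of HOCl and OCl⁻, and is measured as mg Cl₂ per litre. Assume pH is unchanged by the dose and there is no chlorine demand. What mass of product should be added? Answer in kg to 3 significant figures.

4.84 kg

Volume: 646 m³ = 646,000 L.
[OCl⁻]/[HOCl] = 10^(pH − pKa) = 10^(7.86 − 7.43) = 2.692; fraction as HOCl = 1/(1 + 2.692) = 0.2709.
Free chlorine required for 1.94 ppm HOCl: 1.94 / 0.2709 = 7.162 ppm.
FC to add: 7.162 − 0.5 = 6.662 mg/L as Cl₂.
Cl₂ equivalent: 6.662 mg/L × 646,000 L = 4303 g.
Product at 89.0% available Cl: 4303 / 0.89 = 4835 g.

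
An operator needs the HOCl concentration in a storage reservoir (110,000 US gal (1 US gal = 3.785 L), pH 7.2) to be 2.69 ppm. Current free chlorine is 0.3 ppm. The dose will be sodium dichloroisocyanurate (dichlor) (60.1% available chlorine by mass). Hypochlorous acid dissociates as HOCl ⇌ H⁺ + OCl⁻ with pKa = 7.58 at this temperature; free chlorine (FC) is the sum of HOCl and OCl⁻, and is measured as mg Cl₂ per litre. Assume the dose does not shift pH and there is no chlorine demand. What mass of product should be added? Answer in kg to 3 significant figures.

2.43 kg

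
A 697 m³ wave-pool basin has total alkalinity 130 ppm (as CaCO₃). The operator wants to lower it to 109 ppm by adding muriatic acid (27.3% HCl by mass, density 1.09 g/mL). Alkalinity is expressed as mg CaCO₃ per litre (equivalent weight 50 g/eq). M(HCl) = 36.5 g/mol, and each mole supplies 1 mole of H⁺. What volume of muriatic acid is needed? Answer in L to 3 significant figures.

35.9 L

Volume: 697 m³ = 697,000 L.
Alkalinity to neutralize: (130 − 109) = 21 mg/L as CaCO₃ × 697,000 L = 14,640 g as CaCO₃.
Equivalents of H⁺ required: 14,640 ÷ 50 g/eq = 292.7 eq = 292.7 mol HCl.
Mass of HCl: 292.7 × 36.5 = 10,690 g.
Mass of 27.3% solution: 10,690 / 0.273 = 39,140 g.
Volume: 39,140 g ÷ 1.09 g/mL = 35,910 mL.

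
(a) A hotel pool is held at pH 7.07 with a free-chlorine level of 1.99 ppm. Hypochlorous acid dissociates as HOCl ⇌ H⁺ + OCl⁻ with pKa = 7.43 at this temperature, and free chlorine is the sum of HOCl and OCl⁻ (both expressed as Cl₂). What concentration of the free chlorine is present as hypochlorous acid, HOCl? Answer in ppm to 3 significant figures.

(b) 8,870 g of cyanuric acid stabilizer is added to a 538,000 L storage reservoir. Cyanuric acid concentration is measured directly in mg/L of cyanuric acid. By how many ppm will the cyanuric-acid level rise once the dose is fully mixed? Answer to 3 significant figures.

(a) [OCl⁻]/[HOCl] = 10^(pH − pKa) = 10^(7.07 − 7.43) = 10^-0.36 = 0.4365.
(a) Fraction as HOCl = 1 / (1 + 0.4365) = 0.6961.
(a) HOCl = 0.6961 × 1.99 ppm = 1.385 ppm.

(b) Rise: 8,870 g / 538,000 L × 1000 = 16.49 mg/L.

(a) 1.39 ppm; (b) 16.5 ppm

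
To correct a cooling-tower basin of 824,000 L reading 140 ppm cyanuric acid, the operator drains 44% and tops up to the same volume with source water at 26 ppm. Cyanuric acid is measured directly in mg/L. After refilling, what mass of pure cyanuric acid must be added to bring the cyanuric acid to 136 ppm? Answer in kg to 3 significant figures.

After draining 44% and refilling: 140 × 0.56 + 26 × 0.44 = 89.84 ppm.
Deficit to target: 136 − 89.84 = 46.16 mg/L.
Mass: 46.16 mg/L × 824,000 L = 38,040 g cyanuric acid.

38.0 kg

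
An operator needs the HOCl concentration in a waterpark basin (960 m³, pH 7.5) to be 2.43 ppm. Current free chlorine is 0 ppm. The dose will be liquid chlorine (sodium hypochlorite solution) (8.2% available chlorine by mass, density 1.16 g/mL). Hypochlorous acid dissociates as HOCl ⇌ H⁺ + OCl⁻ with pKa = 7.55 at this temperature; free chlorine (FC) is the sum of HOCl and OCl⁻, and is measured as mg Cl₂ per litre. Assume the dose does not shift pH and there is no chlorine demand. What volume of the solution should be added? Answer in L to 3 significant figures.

Volume: 960 m³ = 960,000 L.
[OCl⁻]/[HOCl] = 10^(pH − pKa) = 10^(7.5 − 7.55) = 0.8913; fraction as HOCl = 1/(1 + 0.8913) = 0.5288.
Free chlorine required for 2.43 ppm HOCl: 2.43 / 0.5288 = 4.596 ppm.
FC to add: 4.596 − 0 = 4.596 mg/L as Cl₂.
Cl₂ equivalent: 4.596 mg/L × 960,000 L = 4412 g.
Product at 8.2% available Cl: 4412 / 0.082 = 53,800 g.
Volume: 53,800 g ÷ 1.16 g/mL = 46,380 mL.

46.4 L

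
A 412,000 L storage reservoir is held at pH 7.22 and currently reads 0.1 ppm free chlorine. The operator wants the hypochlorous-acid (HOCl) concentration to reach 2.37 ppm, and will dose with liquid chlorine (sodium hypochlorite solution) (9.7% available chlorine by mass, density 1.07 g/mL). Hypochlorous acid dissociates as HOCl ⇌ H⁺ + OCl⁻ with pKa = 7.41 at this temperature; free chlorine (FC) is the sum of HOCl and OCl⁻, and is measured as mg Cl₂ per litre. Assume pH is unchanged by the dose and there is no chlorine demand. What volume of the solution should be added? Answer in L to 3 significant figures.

[OCl⁻]/[HOCl] = 10^(pH − pKa) = 10^(7.22 − 7.41) = 0.6457; fraction as HOCl = 1/(1 + 0.6457) = 0.6077.
Free chlorine required for 2.37 ppm HOCl: 2.37 / 0.6077 = 3.9 ppm.
FC to add: 3.9 − 0.1 = 3.8 mg/L as Cl₂.
Cl₂ equivalent: 3.8 mg/L × 412,000 L = 1566 g.
Product at 9.7% available Cl: 1566 / 0.097 = 16,140 g.
Volume: 16,140 g ÷ 1.07 g/mL = 15,090 mL.

15.1 L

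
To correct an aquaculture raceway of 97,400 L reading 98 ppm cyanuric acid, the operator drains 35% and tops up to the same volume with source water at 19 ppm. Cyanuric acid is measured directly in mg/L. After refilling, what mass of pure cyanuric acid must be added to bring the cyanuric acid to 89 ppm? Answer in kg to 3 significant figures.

1.82 kg

After draining 35% and refilling: 98 × 0.65 + 19 × 0.35 = 70.35 ppm.
Deficit to target: 89 − 70.35 = 18.65 mg/L.
Mass: 18.65 mg/L × 97,400 L = 1817 g cyanuric acid.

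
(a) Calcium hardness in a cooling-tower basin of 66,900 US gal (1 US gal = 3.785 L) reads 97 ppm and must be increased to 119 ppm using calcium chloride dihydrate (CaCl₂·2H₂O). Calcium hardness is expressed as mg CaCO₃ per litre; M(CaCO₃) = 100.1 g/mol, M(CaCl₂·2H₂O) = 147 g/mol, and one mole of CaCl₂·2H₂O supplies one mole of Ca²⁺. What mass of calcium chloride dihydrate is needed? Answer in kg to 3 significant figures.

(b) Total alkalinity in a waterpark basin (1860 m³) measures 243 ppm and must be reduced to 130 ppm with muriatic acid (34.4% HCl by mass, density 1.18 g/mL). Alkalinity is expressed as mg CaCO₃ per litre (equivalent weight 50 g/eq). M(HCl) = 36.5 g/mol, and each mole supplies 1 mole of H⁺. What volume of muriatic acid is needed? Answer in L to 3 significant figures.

(a) Volume: 66,900 US gal × 3.785 L/gal = 253,216 L.
(a) Hardness to add: (119 − 97) = 22 mg/L as CaCO₃ × 253,216 L = 5571 g as CaCO₃.
(a) Moles of Ca²⁺ (1 mol Ca²⁺ ≡ 1 mol CaCO₃): 5571 / 100.1 g/mol = 55.65 mol.
(a) Mass of CaCl₂·2H₂O: 55.65 × 147 = 8181 g.

(b) Volume: 1860 m³ = 1,860,000 L.
(b) Alkalinity to neutralize: (243 − 130) = 113 mg/L as CaCO₃ × 1,860,000 L = 210,200 g as CaCO₃.
(b) Equivalents of H⁺ required: 210,200 ÷ 50 g/eq = 4204 eq = 4204 mol HCl.
(b) Mass of HCl: 4204 × 36.5 = 153,400 g.
(b) Mass of 34.4% solution: 153,400 / 0.344 = 446,000 g.
(b) Volume: 446,000 g ÷ 1.18 g/mL = 378,000 mL.

(a) 8.18 kg; (b) 378 L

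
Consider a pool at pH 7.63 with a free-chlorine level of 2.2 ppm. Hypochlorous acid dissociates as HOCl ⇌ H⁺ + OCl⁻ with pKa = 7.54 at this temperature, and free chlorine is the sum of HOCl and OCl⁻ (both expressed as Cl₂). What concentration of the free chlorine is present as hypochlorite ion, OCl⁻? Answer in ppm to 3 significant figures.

1.21 ppm

[OCl⁻]/[HOCl] = 10^(pH − pKa) = 10^(7.63 − 7.54) = 10^0.09 = 1.23.
Fraction as HOCl = 1 / (1 + 1.23) = 0.4484.
OCl⁻ = (1 − 0.4484) × 2.2 ppm = 1.214 ppm.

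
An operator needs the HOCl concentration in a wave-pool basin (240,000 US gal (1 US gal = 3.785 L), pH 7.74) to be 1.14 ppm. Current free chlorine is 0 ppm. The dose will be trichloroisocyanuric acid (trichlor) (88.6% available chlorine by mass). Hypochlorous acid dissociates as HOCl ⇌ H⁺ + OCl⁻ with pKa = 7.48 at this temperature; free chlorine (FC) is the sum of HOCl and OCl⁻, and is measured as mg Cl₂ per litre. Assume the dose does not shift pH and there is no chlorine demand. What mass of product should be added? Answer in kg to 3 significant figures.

Volume: 240,000 US gal × 3.785 L/gal = 908,400 L.
[OCl⁻]/[HOCl] = 10^(pH − pKa) = 10^(7.74 − 7.48) = 1.82; fraction as HOCl = 1/(1 + 1.82) = 0.3546.
Free chlorine required for 1.14 ppm HOCl: 1.14 / 0.3546 = 3.214 ppm.
FC to add: 3.214 − 0 = 3.214 mg/L as Cl₂.
Cl₂ equivalent: 3.214 mg/L × 908,400 L = 2920 g.
Product at 88.6% available Cl: 2920 / 0.886 = 3296 g.

3.30 kg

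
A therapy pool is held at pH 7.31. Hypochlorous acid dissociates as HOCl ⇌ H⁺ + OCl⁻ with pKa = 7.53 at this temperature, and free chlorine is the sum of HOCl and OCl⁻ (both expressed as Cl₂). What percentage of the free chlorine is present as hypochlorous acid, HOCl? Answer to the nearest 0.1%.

62.4%

[OCl⁻]/[HOCl] = 10^(pH − pKa) = 10^(7.31 − 7.53) = 10^-0.22 = 0.6026.
Fraction as HOCl = 1 / (1 + 0.6026) = 0.624.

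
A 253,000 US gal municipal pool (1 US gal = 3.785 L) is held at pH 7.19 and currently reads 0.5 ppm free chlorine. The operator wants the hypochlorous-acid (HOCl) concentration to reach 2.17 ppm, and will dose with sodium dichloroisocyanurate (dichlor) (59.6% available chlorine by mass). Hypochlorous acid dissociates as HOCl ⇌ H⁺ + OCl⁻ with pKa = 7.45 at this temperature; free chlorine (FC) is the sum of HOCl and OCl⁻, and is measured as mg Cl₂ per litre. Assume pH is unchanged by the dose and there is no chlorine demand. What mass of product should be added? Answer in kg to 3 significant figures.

Volume: 253,000 US gal × 3.785 L/gal = 957,605 L.
[OCl⁻]/[HOCl] = 10^(pH − pKa) = 10^(7.19 − 7.45) = 0.5495; fraction as HOCl = 1/(1 + 0.5495) = 0.6454.
Free chlorine required for 2.17 ppm HOCl: 2.17 / 0.6454 = 3.363 ppm.
FC to add: 3.363 − 0.5 = 2.863 mg/L as Cl₂.
Cl₂ equivalent: 2.863 mg/L × 957,605 L = 2741 g.
Product at 59.6% available Cl: 2741 / 0.596 = 4599 g.

4.60 kg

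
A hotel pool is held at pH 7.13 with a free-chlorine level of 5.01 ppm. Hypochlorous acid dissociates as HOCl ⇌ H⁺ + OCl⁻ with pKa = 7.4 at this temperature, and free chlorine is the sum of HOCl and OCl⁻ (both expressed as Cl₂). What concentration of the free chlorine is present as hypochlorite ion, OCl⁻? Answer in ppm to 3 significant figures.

[OCl⁻]/[HOCl] = 10^(pH − pKa) = 10^(7.13 − 7.4) = 10^-0.27 = 0.537.
Fraction as HOCl = 1 / (1 + 0.537) = 0.6506.
OCl⁻ = (1 − 0.6506) × 5.01 ppm = 1.75 ppm.

1.75 ppm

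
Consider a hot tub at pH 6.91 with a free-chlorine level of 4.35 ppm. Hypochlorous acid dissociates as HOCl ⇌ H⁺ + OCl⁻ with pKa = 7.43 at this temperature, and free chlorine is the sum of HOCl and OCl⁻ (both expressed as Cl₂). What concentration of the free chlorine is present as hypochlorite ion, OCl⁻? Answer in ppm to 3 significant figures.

[OCl⁻]/[HOCl] = 10^(pH − pKa) = 10^(6.91 − 7.43) = 10^-0.52 = 0.302.
Fraction as HOCl = 1 / (1 + 0.302) = 0.7681.
OCl⁻ = (1 − 0.7681) × 4.35 ppm = 1.009 ppm.

1.01 ppm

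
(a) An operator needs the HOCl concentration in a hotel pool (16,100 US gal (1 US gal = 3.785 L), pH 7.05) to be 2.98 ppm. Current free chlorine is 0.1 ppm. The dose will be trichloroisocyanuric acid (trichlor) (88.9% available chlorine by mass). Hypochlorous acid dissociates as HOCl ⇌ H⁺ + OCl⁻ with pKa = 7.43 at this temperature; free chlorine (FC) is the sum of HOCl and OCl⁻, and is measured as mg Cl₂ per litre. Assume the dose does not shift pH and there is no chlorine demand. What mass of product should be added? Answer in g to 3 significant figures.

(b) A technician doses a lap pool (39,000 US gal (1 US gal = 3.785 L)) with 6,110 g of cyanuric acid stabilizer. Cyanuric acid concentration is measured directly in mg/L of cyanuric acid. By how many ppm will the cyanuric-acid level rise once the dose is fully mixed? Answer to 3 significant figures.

(a) 283 g; (b) 41.4 ppm

(a) Volume: 16,100 US gal × 3.785 L/gal = 60,938 L.
(a) [OCl⁻]/[HOCl] = 10^(pH − pKa) = 10^(7.05 − 7.43) = 0.4169; fraction as HOCl = 1/(1 + 0.4169) = 0.7058.
(a) Free chlorine required for 2.98 ppm HOCl: 2.98 / 0.7058 = 4.222 ppm.
(a) FC to add: 4.222 − 0.1 = 4.122 mg/L as Cl₂.
(a) Cl₂ equivalent: 4.122 mg/L × 60,938 L = 251.2 g.
(a) Product at 88.9% available Cl: 251.2 / 0.889 = 282.6 g.

(b) Volume: 39,000 US gal × 3.785 L/gal = 147,615 L.
(b) Rise: 6,110 g / 147,615 L × 1000 = 41.39 mg/L.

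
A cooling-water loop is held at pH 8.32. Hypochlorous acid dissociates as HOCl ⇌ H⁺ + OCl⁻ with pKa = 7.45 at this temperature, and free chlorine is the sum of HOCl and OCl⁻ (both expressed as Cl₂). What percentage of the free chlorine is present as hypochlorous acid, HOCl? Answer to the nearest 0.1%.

11.9%

[OCl⁻]/[HOCl] = 10^(pH − pKa) = 10^(8.32 − 7.45) = 10^0.87 = 7.413.
Fraction as HOCl = 1 / (1 + 7.413) = 0.1189.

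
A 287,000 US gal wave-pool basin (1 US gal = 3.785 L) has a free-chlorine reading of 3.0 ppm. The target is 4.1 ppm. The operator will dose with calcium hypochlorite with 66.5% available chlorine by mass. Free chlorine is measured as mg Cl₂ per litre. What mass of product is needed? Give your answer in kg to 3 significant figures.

1.80 kg

Volume: 287,000 US gal × 3.785 L/gal = 1,086,295 L.
Chlorine deficit: 4.1 − 3.0 = 1.1 ppm = 1.1 mg/L as Cl₂.
Cl₂ equivalent needed: 1.1 mg/L × 1,086,295 L = 1,195,000 mg = 1195 g.
Product at 66.5% available chlorine: 1195 / 0.665 = 1797 g.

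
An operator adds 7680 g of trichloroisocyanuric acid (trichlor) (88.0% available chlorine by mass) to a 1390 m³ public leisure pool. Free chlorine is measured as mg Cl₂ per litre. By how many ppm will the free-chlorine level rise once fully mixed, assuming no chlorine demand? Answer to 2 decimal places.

4.86 ppm

Volume: 1390 m³ = 1,390,000 L.
Available chlorine delivered: 7680 g × 0.88 = 6758 g as Cl₂.
Concentration rise: 6758 g / 1,390,000 L = 4.862 mg/L = 4.86 ppm.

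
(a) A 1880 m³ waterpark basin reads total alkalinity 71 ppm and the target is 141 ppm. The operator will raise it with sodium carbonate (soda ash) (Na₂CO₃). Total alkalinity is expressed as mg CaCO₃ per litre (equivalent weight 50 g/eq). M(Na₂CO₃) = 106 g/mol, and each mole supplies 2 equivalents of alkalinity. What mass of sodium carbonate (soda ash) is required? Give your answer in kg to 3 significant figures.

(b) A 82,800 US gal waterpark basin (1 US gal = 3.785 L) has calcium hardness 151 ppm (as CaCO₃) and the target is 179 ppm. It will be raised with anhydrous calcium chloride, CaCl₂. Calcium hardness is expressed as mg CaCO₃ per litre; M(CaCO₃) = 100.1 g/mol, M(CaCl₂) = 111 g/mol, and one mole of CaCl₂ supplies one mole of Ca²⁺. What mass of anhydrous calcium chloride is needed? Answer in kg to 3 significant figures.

(a) 139 kg; (b) 9.73 kg

(a) Volume: 1880 m³ = 1,880,000 L.
(a) Alkalinity to add: (141 − 71) = 70 mg/L as CaCO₃ × 1,880,000 L = 131,600 g as CaCO₃.
(a) Equivalents: 131,600 g ÷ 50 g/eq = 2632 eq.
(a) Each mole of Na₂CO₃ supplies 2 eq, so 2632 / 2 = 1316 mol.
(a) Mass: 1316 mol × 106 g/mol = 139,500 g.

(b) Volume: 82,800 US gal × 3.785 L/gal = 313,398 L.
(b) Hardness to add: (179 − 151) = 28 mg/L as CaCO₃ × 313,398 L = 8775 g as CaCO₃.
(b) Moles of Ca²⁺ (1 mol Ca²⁺ ≡ 1 mol CaCO₃): 8775 / 100.1 g/mol = 87.66 mol.
(b) Mass of CaCl₂: 87.66 × 111 = 9731 g.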